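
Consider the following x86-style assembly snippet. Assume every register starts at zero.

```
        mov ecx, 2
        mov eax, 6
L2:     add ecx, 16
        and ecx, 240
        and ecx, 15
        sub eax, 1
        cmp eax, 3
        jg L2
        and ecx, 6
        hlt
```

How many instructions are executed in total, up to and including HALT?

after mov ecx, 2: ecx=2
after mov eax, 6: eax=6
after add ecx, 16: ecx=2+16=18
after and ecx, 240: ecx=18&240=16
after and ecx, 15: ecx=16&15=0
after sub eax, 1: eax=6-1=5
cmp eax, 3  (cmp 5,3)
jg L2: taken
after add ecx, 16: ecx=0+16=16
after and ecx, 240: ecx=16&240=16
after and ecx, 15: ecx=16&15=0
after sub eax, 1: eax=5-1=4
cmp eax, 3  (cmp 4,3)
jg L2: taken
after add ecx, 16: ecx=0+16=16
after and ecx, 240: ecx=16&240=16
after and ecx, 15: ecx=16&15=0
after sub eax, 1: eax=4-1=3
cmp eax, 3  (cmp 3,3)
jg L2: not taken
after and ecx, 6: ecx=0&6=0
halt.
Total executed instructions: 22.

22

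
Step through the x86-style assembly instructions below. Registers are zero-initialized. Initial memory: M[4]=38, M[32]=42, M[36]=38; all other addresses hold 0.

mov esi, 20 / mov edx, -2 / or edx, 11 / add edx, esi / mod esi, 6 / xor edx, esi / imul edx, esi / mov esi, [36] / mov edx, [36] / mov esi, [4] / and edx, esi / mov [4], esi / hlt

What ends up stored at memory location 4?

esi=20
edx=-2
edx=(-2)|11=-1
edx=(-1)+20=19
esi=20%6=2
edx=19^2=17
edx=17*2=34
esi=M[36]=38
edx=M[36]=38
esi=M[4]=38
edx=38&38=38
mov [4], esi → M[4]=38
halt.

38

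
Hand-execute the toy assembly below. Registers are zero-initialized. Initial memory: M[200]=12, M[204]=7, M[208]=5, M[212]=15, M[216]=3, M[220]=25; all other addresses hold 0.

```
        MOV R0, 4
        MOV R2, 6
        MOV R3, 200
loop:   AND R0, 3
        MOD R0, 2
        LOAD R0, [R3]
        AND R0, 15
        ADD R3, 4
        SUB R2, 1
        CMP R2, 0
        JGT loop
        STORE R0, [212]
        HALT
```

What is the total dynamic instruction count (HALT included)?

53

MOV R0, 4 → R0=4
MOV R2, 6 → R2=6
MOV R3, 200 → R3=200
AND R0, 3 → R0=4&3=0
MOD R0, 2 → R0=0%2=0
LOAD R0, [R3] → R0=M[200]=12
AND R0, 15 → R0=12&15=12
ADD R3, 4 → R3=200+4=204
SUB R2, 1 → R2=6-1=5
CMP R2, 0  (cmp 5,0)
JGT loop: taken
AND R0, 3 → R0=12&3=0
MOD R0, 2 → R0=0%2=0
LOAD R0, [R3] → R0=M[204]=7
AND R0, 15 → R0=7&15=7
ADD R3, 4 → R3=204+4=208
SUB R2, 1 → R2=5-1=4
CMP R2, 0  (cmp 4,0)
JGT loop: taken
AND R0, 3 → R0=7&3=3
MOD R0, 2 → R0=3%2=1
LOAD R0, [R3] → R0=M[208]=5
AND R0, 15 → R0=5&15=5
ADD R3, 4 → R3=208+4=212
SUB R2, 1 → R2=4-1=3
CMP R2, 0  (cmp 3,0)
JGT loop: taken
AND R0, 3 → R0=5&3=1
MOD R0, 2 → R0=1%2=1
LOAD R0, [R3] → R0=M[212]=15
AND R0, 15 → R0=15&15=15
ADD R3, 4 → R3=212+4=216
SUB R2, 1 → R2=3-1=2
CMP R2, 0  (cmp 2,0)
JGT loop: taken
AND R0, 3 → R0=15&3=3
MOD R0, 2 → R0=3%2=1
LOAD R0, [R3] → R0=M[216]=3
AND R0, 15 → R0=3&15=3
ADD R3, 4 → R3=216+4=220
SUB R2, 1 → R2=2-1=1
CMP R2, 0  (cmp 1,0)
JGT loop: taken
AND R0, 3 → R0=3&3=3
MOD R0, 2 → R0=3%2=1
LOAD R0, [R3] → R0=M[220]=25
AND R0, 15 → R0=25&15=9
ADD R3, 4 → R3=220+4=224
SUB R2, 1 → R2=1-1=0
CMP R2, 0  (cmp 0,0)
JGT loop: not taken
STORE R0, [212] → M[212]=9
halt.
Total executed instructions: 53.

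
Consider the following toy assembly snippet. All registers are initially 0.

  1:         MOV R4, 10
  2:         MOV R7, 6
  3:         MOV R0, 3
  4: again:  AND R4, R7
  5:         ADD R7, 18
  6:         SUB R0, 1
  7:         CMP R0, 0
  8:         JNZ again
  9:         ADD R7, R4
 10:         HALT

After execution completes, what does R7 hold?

60

MOV R4, 10 → R4=10
MOV R7, 6 → R7=6
MOV R0, 3 → R0=3
AND R4, R7 → R4=10&6=2
ADD R7, 18 → R7=6+18=24
SUB R0, 1 → R0=3-1=2
CMP R0, 0  (cmp 2,0)
JNZ again: taken
AND R4, R7 → R4=2&24=0
ADD R7, 18 → R7=24+18=42
SUB R0, 1 → R0=2-1=1
CMP R0, 0  (cmp 1,0)
JNZ again: taken
AND R4, R7 → R4=0&42=0
ADD R7, 18 → R7=42+18=60
SUB R0, 1 → R0=1-1=0
CMP R0, 0  (cmp 0,0)
JNZ again: not taken
ADD R7, R4 → R7=60+0=60
halt.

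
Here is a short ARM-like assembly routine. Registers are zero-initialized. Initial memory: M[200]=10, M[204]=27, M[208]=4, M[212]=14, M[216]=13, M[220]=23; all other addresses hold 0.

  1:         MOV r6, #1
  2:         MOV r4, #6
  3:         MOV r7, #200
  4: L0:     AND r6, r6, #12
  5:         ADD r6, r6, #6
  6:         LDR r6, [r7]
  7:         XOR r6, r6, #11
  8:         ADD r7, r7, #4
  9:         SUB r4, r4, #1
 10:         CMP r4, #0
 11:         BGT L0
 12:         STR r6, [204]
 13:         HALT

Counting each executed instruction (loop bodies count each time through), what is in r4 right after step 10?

r6=1
r4=6
r7=200
r6=1&12=0
r6=0+6=6
r6=M[200]=10
r6=10^11=1
r7=200+4=204
r4=6-1=5
CMP r4, #0  (cmp 5,0)
After step 10: r4 = 5.

5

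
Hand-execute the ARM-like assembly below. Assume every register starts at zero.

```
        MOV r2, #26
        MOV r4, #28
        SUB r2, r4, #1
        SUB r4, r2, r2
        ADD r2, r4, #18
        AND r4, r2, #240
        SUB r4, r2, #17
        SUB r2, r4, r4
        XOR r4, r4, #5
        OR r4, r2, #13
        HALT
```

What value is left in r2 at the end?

r2=26
r4=28
r2=28-1=27
r4=27-27=0
r2=0+18=18
r4=18&240=16
r4=18-17=1
r2=1-1=0
r4=1^5=4
r4=0|13=13
halt.

0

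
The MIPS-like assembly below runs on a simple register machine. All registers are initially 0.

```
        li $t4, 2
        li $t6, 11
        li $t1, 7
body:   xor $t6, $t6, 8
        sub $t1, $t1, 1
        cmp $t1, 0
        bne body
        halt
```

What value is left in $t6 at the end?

3

li $t4, 2 → $t4=2
li $t6, 11 → $t6=11
li $t1, 7 → $t1=7
xor $t6, $t6, 8 → $t6=11^8=3
sub $t1, $t1, 1 → $t1=7-1=6
cmp $t1, 0  (cmp 6,0)
bne body: taken
xor $t6, $t6, 8 → $t6=3^8=11
sub $t1, $t1, 1 → $t1=6-1=5
cmp $t1, 0  (cmp 5,0)
bne body: taken
xor $t6, $t6, 8 → $t6=11^8=3
sub $t1, $t1, 1 → $t1=5-1=4
cmp $t1, 0  (cmp 4,0)
bne body: taken
xor $t6, $t6, 8 → $t6=3^8=11
sub $t1, $t1, 1 → $t1=4-1=3
cmp $t1, 0  (cmp 3,0)
bne body: taken
xor $t6, $t6, 8 → $t6=11^8=3
sub $t1, $t1, 1 → $t1=3-1=2
cmp $t1, 0  (cmp 2,0)
bne body: taken
xor $t6, $t6, 8 → $t6=3^8=11
sub $t1, $t1, 1 → $t1=2-1=1
cmp $t1, 0  (cmp 1,0)
bne body: taken
xor $t6, $t6, 8 → $t6=11^8=3
sub $t1, $t1, 1 → $t1=1-1=0
cmp $t1, 0  (cmp 0,0)
bne body: not taken
halt.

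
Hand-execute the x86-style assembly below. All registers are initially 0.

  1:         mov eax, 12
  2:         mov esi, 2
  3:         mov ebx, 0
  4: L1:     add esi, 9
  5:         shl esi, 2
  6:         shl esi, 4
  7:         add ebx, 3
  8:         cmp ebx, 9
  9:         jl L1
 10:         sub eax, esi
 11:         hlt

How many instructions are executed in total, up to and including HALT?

23

after mov eax, 12: eax=12
after mov esi, 2: esi=2
after mov ebx, 0: ebx=0
after add esi, 9: esi=2+9=11
after shl esi, 2: esi=11<<2=44
after shl esi, 4: esi=44<<4=704
after add ebx, 3: ebx=0+3=3
cmp ebx, 9  (cmp 3,9)
jl L1: taken
after add esi, 9: esi=704+9=713
after shl esi, 2: esi=713<<2=2852
after shl esi, 4: esi=2852<<4=45632
after add ebx, 3: ebx=3+3=6
cmp ebx, 9  (cmp 6,9)
jl L1: taken
after add esi, 9: esi=45632+9=45641
after shl esi, 2: esi=45641<<2=182564
after shl esi, 4: esi=182564<<4=2921024
after add ebx, 3: ebx=6+3=9
cmp ebx, 9  (cmp 9,9)
jl L1: not taken
after sub eax, esi: eax=12-2921024=-2921012
halt.
Total executed instructions: 23.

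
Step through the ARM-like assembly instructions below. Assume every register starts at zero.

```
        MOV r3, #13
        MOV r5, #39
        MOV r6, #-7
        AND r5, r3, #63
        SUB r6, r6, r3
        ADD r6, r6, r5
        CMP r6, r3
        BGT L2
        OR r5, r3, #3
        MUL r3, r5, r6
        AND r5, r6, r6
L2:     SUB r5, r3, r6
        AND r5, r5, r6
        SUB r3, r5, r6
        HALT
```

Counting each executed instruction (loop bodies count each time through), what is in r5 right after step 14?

-104

after MOV r3, #13: r3=13
after MOV r5, #39: r5=39
after MOV r6, #-7: r6=-7
after AND r5, r3, #63: r5=13&63=13
after SUB r6, r6, r3: r6=(-7)-13=-20
after ADD r6, r6, r5: r6=(-20)+13=-7
CMP r6, r3  (cmp -7,13)
BGT L2: not taken
after OR r5, r3, #3: r5=13|3=15
after MUL r3, r5, r6: r3=15*(-7)=-105
after AND r5, r6, r6: r5=(-7)&(-7)=-7
after SUB r5, r3, r6: r5=(-105)-(-7)=-98
after AND r5, r5, r6: r5=(-98)&(-7)=-104
after SUB r3, r5, r6: r3=(-104)-(-7)=-97
After step 14: r5 = -104.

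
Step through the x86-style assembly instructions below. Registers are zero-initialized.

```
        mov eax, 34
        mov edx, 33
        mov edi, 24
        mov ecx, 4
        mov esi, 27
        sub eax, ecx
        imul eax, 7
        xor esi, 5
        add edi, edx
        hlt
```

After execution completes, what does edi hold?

after mov eax, 34: eax=34
after mov edx, 33: edx=33
after mov edi, 24: edi=24
after mov ecx, 4: ecx=4
after mov esi, 27: esi=27
after sub eax, ecx: eax=34-4=30
after imul eax, 7: eax=30*7=210
after xor esi, 5: esi=27^5=30
after add edi, edx: edi=24+33=57
halt.

57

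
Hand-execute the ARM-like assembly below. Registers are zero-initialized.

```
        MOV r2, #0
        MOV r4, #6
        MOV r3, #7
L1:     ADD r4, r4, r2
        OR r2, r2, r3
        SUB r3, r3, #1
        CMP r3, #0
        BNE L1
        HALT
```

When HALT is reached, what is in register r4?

MOV r2, #0 → r2=0
MOV r4, #6 → r4=6
MOV r3, #7 → r3=7
ADD r4, r4, r2 → r4=6+0=6
OR r2, r2, r3 → r2=0|7=7
SUB r3, r3, #1 → r3=7-1=6
CMP r3, #0  (cmp 6,0)
BNE L1: taken
ADD r4, r4, r2 → r4=6+7=13
OR r2, r2, r3 → r2=7|6=7
SUB r3, r3, #1 → r3=6-1=5
CMP r3, #0  (cmp 5,0)
BNE L1: taken
ADD r4, r4, r2 → r4=13+7=20
OR r2, r2, r3 → r2=7|5=7
SUB r3, r3, #1 → r3=5-1=4
CMP r3, #0  (cmp 4,0)
BNE L1: taken
ADD r4, r4, r2 → r4=20+7=27
OR r2, r2, r3 → r2=7|4=7
SUB r3, r3, #1 → r3=4-1=3
CMP r3, #0  (cmp 3,0)
BNE L1: taken
ADD r4, r4, r2 → r4=27+7=34
OR r2, r2, r3 → r2=7|3=7
SUB r3, r3, #1 → r3=3-1=2
CMP r3, #0  (cmp 2,0)
BNE L1: taken
ADD r4, r4, r2 → r4=34+7=41
OR r2, r2, r3 → r2=7|2=7
SUB r3, r3, #1 → r3=2-1=1
CMP r3, #0  (cmp 1,0)
BNE L1: taken
ADD r4, r4, r2 → r4=41+7=48
OR r2, r2, r3 → r2=7|1=7
SUB r3, r3, #1 → r3=1-1=0
CMP r3, #0  (cmp 0,0)
BNE L1: not taken
halt.

48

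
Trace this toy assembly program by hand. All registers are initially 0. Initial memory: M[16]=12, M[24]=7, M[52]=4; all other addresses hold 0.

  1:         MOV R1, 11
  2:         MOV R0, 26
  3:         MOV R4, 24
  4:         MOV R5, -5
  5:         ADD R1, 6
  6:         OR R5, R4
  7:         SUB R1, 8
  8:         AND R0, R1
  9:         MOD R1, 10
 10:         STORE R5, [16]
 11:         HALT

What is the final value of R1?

MOV R1, 11 → R1=11
MOV R0, 26 → R0=26
MOV R4, 24 → R4=24
MOV R5, -5 → R5=-5
ADD R1, 6 → R1=11+6=17
OR R5, R4 → R5=(-5)|24=-5
SUB R1, 8 → R1=17-8=9
AND R0, R1 → R0=26&9=8
MOD R1, 10 → R1=9%10=9
STORE R5, [16] → M[16]=-5
halt.

9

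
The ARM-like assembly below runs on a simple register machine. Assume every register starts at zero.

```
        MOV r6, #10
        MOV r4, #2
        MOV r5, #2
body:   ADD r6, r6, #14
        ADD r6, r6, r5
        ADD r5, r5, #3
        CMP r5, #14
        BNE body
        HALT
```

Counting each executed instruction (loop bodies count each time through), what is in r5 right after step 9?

MOV r6, #10 → r6=10
MOV r4, #2 → r4=2
MOV r5, #2 → r5=2
ADD r6, r6, #14 → r6=10+14=24
ADD r6, r6, r5 → r6=24+2=26
ADD r5, r5, #3 → r5=2+3=5
CMP r5, #14  (cmp 5,14)
BNE body: taken
ADD r6, r6, #14 → r6=26+14=40
After step 9: r5 = 5.

5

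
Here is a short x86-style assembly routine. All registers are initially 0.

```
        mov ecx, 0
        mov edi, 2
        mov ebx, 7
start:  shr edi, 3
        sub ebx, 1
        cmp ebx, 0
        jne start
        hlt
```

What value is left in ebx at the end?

0

after mov ecx, 0: ecx=0
after mov edi, 2: edi=2
after mov ebx, 7: ebx=7
after shr edi, 3: edi=2>>3=0
after sub ebx, 1: ebx=7-1=6
cmp ebx, 0  (cmp 6,0)
jne start: taken
after shr edi, 3: edi=0>>3=0
after sub ebx, 1: ebx=6-1=5
cmp ebx, 0  (cmp 5,0)
jne start: taken
after shr edi, 3: edi=0>>3=0
after sub ebx, 1: ebx=5-1=4
cmp ebx, 0  (cmp 4,0)
jne start: taken
after shr edi, 3: edi=0>>3=0
after sub ebx, 1: ebx=4-1=3
cmp ebx, 0  (cmp 3,0)
jne start: taken
after shr edi, 3: edi=0>>3=0
after sub ebx, 1: ebx=3-1=2
cmp ebx, 0  (cmp 2,0)
jne start: taken
after shr edi, 3: edi=0>>3=0
after sub ebx, 1: ebx=2-1=1
cmp ebx, 0  (cmp 1,0)
jne start: taken
after shr edi, 3: edi=0>>3=0
after sub ebx, 1: ebx=1-1=0
cmp ebx, 0  (cmp 0,0)
jne start: not taken
halt.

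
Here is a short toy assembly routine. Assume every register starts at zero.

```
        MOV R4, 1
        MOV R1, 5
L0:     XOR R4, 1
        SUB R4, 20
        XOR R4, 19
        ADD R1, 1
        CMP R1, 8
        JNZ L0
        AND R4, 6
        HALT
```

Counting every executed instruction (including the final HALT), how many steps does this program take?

22

R4=1
R1=5
R4=1^1=0
R4=0-20=-20
R4=(-20)^19=-1
R1=5+1=6
CMP R1, 8  (cmp 6,8)
JNZ L0: taken
R4=(-1)^1=-2
R4=(-2)-20=-22
R4=(-22)^19=-7
R1=6+1=7
CMP R1, 8  (cmp 7,8)
JNZ L0: taken
R4=(-7)^1=-8
R4=(-8)-20=-28
R4=(-28)^19=-9
R1=7+1=8
CMP R1, 8  (cmp 8,8)
JNZ L0: not taken
R4=(-9)&6=6
halt.
Total executed instructions: 22.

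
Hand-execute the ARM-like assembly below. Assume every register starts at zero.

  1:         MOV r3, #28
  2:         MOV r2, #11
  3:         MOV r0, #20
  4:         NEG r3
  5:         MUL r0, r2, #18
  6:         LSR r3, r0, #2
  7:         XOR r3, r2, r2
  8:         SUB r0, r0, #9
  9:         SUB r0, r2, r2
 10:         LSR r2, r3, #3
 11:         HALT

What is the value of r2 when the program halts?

after MOV r3, #28: r3=28
after MOV r2, #11: r2=11
after MOV r0, #20: r0=20
after NEG r3: r3=-(28)=-28
after MUL r0, r2, #18: r0=11*18=198
after LSR r3, r0, #2: r3=198>>2=49
after XOR r3, r2, r2: r3=11^11=0
after SUB r0, r0, #9: r0=198-9=189
after SUB r0, r2, r2: r0=11-11=0
after LSR r2, r3, #3: r2=0>>3=0
halt.

0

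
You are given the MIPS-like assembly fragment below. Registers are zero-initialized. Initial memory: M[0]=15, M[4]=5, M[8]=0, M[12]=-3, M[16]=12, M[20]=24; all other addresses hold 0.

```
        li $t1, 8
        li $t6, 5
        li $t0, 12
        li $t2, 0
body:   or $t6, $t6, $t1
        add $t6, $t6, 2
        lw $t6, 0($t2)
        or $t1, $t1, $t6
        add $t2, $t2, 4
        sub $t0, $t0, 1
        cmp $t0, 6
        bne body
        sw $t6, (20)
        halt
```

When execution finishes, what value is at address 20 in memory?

li $t1, 8 → $t1=8
li $t6, 5 → $t6=5
li $t0, 12 → $t0=12
li $t2, 0 → $t2=0
or $t6, $t6, $t1 → $t6=5|8=13
add $t6, $t6, 2 → $t6=13+2=15
lw $t6, 0($t2) → $t6=M[0]=15
or $t1, $t1, $t6 → $t1=8|15=15
add $t2, $t2, 4 → $t2=0+4=4
sub $t0, $t0, 1 → $t0=12-1=11
cmp $t0, 6  (cmp 11,6)
bne body: taken
or $t6, $t6, $t1 → $t6=15|15=15
add $t6, $t6, 2 → $t6=15+2=17
lw $t6, 0($t2) → $t6=M[4]=5
or $t1, $t1, $t6 → $t1=15|5=15
add $t2, $t2, 4 → $t2=4+4=8
sub $t0, $t0, 1 → $t0=11-1=10
cmp $t0, 6  (cmp 10,6)
bne body: taken
or $t6, $t6, $t1 → $t6=5|15=15
add $t6, $t6, 2 → $t6=15+2=17
lw $t6, 0($t2) → $t6=M[8]=0
or $t1, $t1, $t6 → $t1=15|0=15
add $t2, $t2, 4 → $t2=8+4=12
sub $t0, $t0, 1 → $t0=10-1=9
cmp $t0, 6  (cmp 9,6)
bne body: taken
or $t6, $t6, $t1 → $t6=0|15=15
add $t6, $t6, 2 → $t6=15+2=17
lw $t6, 0($t2) → $t6=M[12]=-3
or $t1, $t1, $t6 → $t1=15|(-3)=-1
add $t2, $t2, 4 → $t2=12+4=16
sub $t0, $t0, 1 → $t0=9-1=8
cmp $t0, 6  (cmp 8,6)
bne body: taken
or $t6, $t6, $t1 → $t6=(-3)|(-1)=-1
add $t6, $t6, 2 → $t6=(-1)+2=1
lw $t6, 0($t2) → $t6=M[16]=12
or $t1, $t1, $t6 → $t1=(-1)|12=-1
add $t2, $t2, 4 → $t2=16+4=20
sub $t0, $t0, 1 → $t0=8-1=7
cmp $t0, 6  (cmp 7,6)
bne body: taken
or $t6, $t6, $t1 → $t6=12|(-1)=-1
add $t6, $t6, 2 → $t6=(-1)+2=1
lw $t6, 0($t2) → $t6=M[20]=24
or $t1, $t1, $t6 → $t1=(-1)|24=-1
add $t2, $t2, 4 → $t2=20+4=24
sub $t0, $t0, 1 → $t0=7-1=6
cmp $t0, 6  (cmp 6,6)
bne body: not taken
sw $t6, (20) → M[20]=24
halt.

24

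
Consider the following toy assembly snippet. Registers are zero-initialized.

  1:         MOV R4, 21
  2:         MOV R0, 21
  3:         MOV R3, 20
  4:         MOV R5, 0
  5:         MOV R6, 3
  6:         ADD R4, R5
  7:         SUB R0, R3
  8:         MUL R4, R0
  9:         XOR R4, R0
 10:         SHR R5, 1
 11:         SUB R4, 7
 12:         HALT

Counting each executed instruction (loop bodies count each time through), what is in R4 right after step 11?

13

R4=21
R0=21
R3=20
R5=0
R6=3
R4=21+0=21
R0=21-20=1
R4=21*1=21
R4=21^1=20
R5=0>>1=0
R4=20-7=13
After step 11: R4 = 13.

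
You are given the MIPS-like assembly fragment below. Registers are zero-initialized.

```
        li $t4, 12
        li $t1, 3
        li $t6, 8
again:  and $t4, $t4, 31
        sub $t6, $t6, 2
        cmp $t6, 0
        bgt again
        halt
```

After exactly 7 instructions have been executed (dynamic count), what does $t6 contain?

6

$t4=12
$t1=3
$t6=8
$t4=12&31=12
$t6=8-2=6
cmp $t6, 0  (cmp 6,0)
bgt again: taken
After step 7: $t6 = 6.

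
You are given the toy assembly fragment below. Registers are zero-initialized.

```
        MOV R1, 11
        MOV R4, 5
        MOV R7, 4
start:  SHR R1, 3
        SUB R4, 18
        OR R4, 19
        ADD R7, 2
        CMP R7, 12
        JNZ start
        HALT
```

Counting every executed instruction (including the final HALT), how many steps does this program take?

after MOV R1, 11: R1=11
after MOV R4, 5: R4=5
after MOV R7, 4: R7=4
after SHR R1, 3: R1=11>>3=1
after SUB R4, 18: R4=5-18=-13
after OR R4, 19: R4=(-13)|19=-13
after ADD R7, 2: R7=4+2=6
CMP R7, 12  (cmp 6,12)
JNZ start: taken
after SHR R1, 3: R1=1>>3=0
after SUB R4, 18: R4=(-13)-18=-31
after OR R4, 19: R4=(-31)|19=-13
after ADD R7, 2: R7=6+2=8
CMP R7, 12  (cmp 8,12)
JNZ start: taken
after SHR R1, 3: R1=0>>3=0
after SUB R4, 18: R4=(-13)-18=-31
after OR R4, 19: R4=(-31)|19=-13
after ADD R7, 2: R7=8+2=10
CMP R7, 12  (cmp 10,12)
JNZ start: taken
after SHR R1, 3: R1=0>>3=0
after SUB R4, 18: R4=(-13)-18=-31
after OR R4, 19: R4=(-31)|19=-13
after ADD R7, 2: R7=10+2=12
CMP R7, 12  (cmp 12,12)
JNZ start: not taken
halt.
Total executed instructions: 28.

28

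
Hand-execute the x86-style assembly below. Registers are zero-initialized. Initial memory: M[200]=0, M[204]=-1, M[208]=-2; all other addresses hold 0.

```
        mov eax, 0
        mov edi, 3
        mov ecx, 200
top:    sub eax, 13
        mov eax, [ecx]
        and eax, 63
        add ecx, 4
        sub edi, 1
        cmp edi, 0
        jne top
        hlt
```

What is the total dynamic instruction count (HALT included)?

25

mov eax, 0 → eax=0
mov edi, 3 → edi=3
mov ecx, 200 → ecx=200
sub eax, 13 → eax=0-13=-13
mov eax, [ecx] → eax=M[200]=0
and eax, 63 → eax=0&63=0
add ecx, 4 → ecx=200+4=204
sub edi, 1 → edi=3-1=2
cmp edi, 0  (cmp 2,0)
jne top: taken
sub eax, 13 → eax=0-13=-13
mov eax, [ecx] → eax=M[204]=-1
and eax, 63 → eax=(-1)&63=63
add ecx, 4 → ecx=204+4=208
sub edi, 1 → edi=2-1=1
cmp edi, 0  (cmp 1,0)
jne top: taken
sub eax, 13 → eax=63-13=50
mov eax, [ecx] → eax=M[208]=-2
and eax, 63 → eax=(-2)&63=62
add ecx, 4 → ecx=208+4=212
sub edi, 1 → edi=1-1=0
cmp edi, 0  (cmp 0,0)
jne top: not taken
halt.
Total executed instructions: 25.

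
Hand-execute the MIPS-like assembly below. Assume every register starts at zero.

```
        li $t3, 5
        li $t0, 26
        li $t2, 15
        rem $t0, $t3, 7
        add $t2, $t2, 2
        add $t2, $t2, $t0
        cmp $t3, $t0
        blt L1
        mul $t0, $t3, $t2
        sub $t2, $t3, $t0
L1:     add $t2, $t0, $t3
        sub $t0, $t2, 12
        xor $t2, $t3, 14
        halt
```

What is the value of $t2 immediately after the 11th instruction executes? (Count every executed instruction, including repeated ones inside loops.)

$t3=5
$t0=26
$t2=15
$t0=5%7=5
$t2=15+2=17
$t2=17+5=22
cmp $t3, $t0  (cmp 5,5)
blt L1: not taken
$t0=5*22=110
$t2=5-110=-105
$t2=110+5=115
After step 11: $t2 = 115.

115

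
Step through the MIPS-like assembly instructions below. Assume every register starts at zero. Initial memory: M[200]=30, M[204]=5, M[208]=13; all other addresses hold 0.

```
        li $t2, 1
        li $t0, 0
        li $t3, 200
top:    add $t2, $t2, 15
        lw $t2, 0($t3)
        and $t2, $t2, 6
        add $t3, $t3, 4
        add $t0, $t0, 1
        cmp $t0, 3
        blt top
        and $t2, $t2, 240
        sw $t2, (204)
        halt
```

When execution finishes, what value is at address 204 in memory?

li $t2, 1 → $t2=1
li $t0, 0 → $t0=0
li $t3, 200 → $t3=200
add $t2, $t2, 15 → $t2=1+15=16
lw $t2, 0($t3) → $t2=M[200]=30
and $t2, $t2, 6 → $t2=30&6=6
add $t3, $t3, 4 → $t3=200+4=204
add $t0, $t0, 1 → $t0=0+1=1
cmp $t0, 3  (cmp 1,3)
blt top: taken
add $t2, $t2, 15 → $t2=6+15=21
lw $t2, 0($t3) → $t2=M[204]=5
and $t2, $t2, 6 → $t2=5&6=4
add $t3, $t3, 4 → $t3=204+4=208
add $t0, $t0, 1 → $t0=1+1=2
cmp $t0, 3  (cmp 2,3)
blt top: taken
add $t2, $t2, 15 → $t2=4+15=19
lw $t2, 0($t3) → $t2=M[208]=13
and $t2, $t2, 6 → $t2=13&6=4
add $t3, $t3, 4 → $t3=208+4=212
add $t0, $t0, 1 → $t0=2+1=3
cmp $t0, 3  (cmp 3,3)
blt top: not taken
and $t2, $t2, 240 → $t2=4&240=0
sw $t2, (204) → M[204]=0
halt.

0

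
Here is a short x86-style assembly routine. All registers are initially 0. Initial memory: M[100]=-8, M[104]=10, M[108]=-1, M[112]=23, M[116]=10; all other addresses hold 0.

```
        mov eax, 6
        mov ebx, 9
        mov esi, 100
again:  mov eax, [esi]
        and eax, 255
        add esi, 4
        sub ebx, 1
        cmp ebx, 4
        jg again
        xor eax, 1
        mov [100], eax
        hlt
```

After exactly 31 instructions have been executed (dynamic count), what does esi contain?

after mov eax, 6: eax=6
after mov ebx, 9: ebx=9
after mov esi, 100: esi=100
after mov eax, [esi]: eax=M[100]=-8
after and eax, 255: eax=(-8)&255=248
after add esi, 4: esi=100+4=104
after sub ebx, 1: ebx=9-1=8
cmp ebx, 4  (cmp 8,4)
jg again: taken
after mov eax, [esi]: eax=M[104]=10
after and eax, 255: eax=10&255=10
after add esi, 4: esi=104+4=108
after sub ebx, 1: ebx=8-1=7
cmp ebx, 4  (cmp 7,4)
jg again: taken
after mov eax, [esi]: eax=M[108]=-1
after and eax, 255: eax=(-1)&255=255
after add esi, 4: esi=108+4=112
after sub ebx, 1: ebx=7-1=6
cmp ebx, 4  (cmp 6,4)
jg again: taken
after mov eax, [esi]: eax=M[112]=23
after and eax, 255: eax=23&255=23
after add esi, 4: esi=112+4=116
after sub ebx, 1: ebx=6-1=5
cmp ebx, 4  (cmp 5,4)
jg again: taken
after mov eax, [esi]: eax=M[116]=10
after and eax, 255: eax=10&255=10
after add esi, 4: esi=116+4=120
after sub ebx, 1: ebx=5-1=4
After step 31: esi = 120.

120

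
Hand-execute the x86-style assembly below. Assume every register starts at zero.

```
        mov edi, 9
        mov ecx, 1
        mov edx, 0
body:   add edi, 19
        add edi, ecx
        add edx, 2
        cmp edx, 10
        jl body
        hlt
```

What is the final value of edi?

109

mov edi, 9 → edi=9
mov ecx, 1 → ecx=1
mov edx, 0 → edx=0
add edi, 19 → edi=9+19=28
add edi, ecx → edi=28+1=29
add edx, 2 → edx=0+2=2
cmp edx, 10  (cmp 2,10)
jl body: taken
add edi, 19 → edi=29+19=48
add edi, ecx → edi=48+1=49
add edx, 2 → edx=2+2=4
cmp edx, 10  (cmp 4,10)
jl body: taken
add edi, 19 → edi=49+19=68
add edi, ecx → edi=68+1=69
add edx, 2 → edx=4+2=6
cmp edx, 10  (cmp 6,10)
jl body: taken
add edi, 19 → edi=69+19=88
add edi, ecx → edi=88+1=89
add edx, 2 → edx=6+2=8
cmp edx, 10  (cmp 8,10)
jl body: taken
add edi, 19 → edi=89+19=108
add edi, ecx → edi=108+1=109
add edx, 2 → edx=8+2=10
cmp edx, 10  (cmp 10,10)
jl body: not taken
halt.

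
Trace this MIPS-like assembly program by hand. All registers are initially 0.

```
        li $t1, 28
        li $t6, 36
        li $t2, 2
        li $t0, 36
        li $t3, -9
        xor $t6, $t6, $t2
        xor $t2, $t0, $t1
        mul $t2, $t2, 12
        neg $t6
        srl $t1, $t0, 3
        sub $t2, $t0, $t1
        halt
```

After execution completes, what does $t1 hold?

4

li $t1, 28 → $t1=28
li $t6, 36 → $t6=36
li $t2, 2 → $t2=2
li $t0, 36 → $t0=36
li $t3, -9 → $t3=-9
xor $t6, $t6, $t2 → $t6=36^2=38
xor $t2, $t0, $t1 → $t2=36^28=56
mul $t2, $t2, 12 → $t2=56*12=672
neg $t6 → $t6=-(38)=-38
srl $t1, $t0, 3 → $t1=36>>3=4
sub $t2, $t0, $t1 → $t2=36-4=32
halt.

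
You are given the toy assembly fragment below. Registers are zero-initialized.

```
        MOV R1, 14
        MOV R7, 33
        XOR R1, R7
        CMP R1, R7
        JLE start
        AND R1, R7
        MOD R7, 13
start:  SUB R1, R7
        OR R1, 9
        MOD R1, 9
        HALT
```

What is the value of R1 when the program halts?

MOV R1, 14 → R1=14
MOV R7, 33 → R7=33
XOR R1, R7 → R1=14^33=47
CMP R1, R7  (cmp 47,33)
JLE start: not taken
AND R1, R7 → R1=47&33=33
MOD R7, 13 → R7=33%13=7
SUB R1, R7 → R1=33-7=26
OR R1, 9 → R1=26|9=27
MOD R1, 9 → R1=27%9=0
halt.

0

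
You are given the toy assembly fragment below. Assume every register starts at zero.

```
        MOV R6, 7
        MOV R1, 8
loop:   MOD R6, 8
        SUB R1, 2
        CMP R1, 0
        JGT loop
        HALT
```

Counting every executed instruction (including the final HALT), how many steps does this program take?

19

MOV R6, 7 → R6=7
MOV R1, 8 → R1=8
MOD R6, 8 → R6=7%8=7
SUB R1, 2 → R1=8-2=6
CMP R1, 0  (cmp 6,0)
JGT loop: taken
MOD R6, 8 → R6=7%8=7
SUB R1, 2 → R1=6-2=4
CMP R1, 0  (cmp 4,0)
JGT loop: taken
MOD R6, 8 → R6=7%8=7
SUB R1, 2 → R1=4-2=2
CMP R1, 0  (cmp 2,0)
JGT loop: taken
MOD R6, 8 → R6=7%8=7
SUB R1, 2 → R1=2-2=0
CMP R1, 0  (cmp 0,0)
JGT loop: not taken
halt.
Total executed instructions: 19.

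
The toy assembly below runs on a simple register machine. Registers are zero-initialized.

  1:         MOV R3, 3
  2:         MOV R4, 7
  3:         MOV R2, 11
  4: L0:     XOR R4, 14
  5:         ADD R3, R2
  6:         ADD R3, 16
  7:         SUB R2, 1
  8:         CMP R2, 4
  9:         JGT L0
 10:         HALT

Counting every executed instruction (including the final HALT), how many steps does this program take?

R3=3
R4=7
R2=11
R4=7^14=9
R3=3+11=14
R3=14+16=30
R2=11-1=10
CMP R2, 4  (cmp 10,4)
JGT L0: taken
R4=9^14=7
R3=30+10=40
R3=40+16=56
R2=10-1=9
CMP R2, 4  (cmp 9,4)
JGT L0: taken
R4=7^14=9
R3=56+9=65
R3=65+16=81
R2=9-1=8
CMP R2, 4  (cmp 8,4)
JGT L0: taken
R4=9^14=7
R3=81+8=89
R3=89+16=105
R2=8-1=7
CMP R2, 4  (cmp 7,4)
JGT L0: taken
R4=7^14=9
R3=105+7=112
R3=112+16=128
R2=7-1=6
CMP R2, 4  (cmp 6,4)
JGT L0: taken
R4=9^14=7
R3=128+6=134
R3=134+16=150
R2=6-1=5
CMP R2, 4  (cmp 5,4)
JGT L0: taken
R4=7^14=9
R3=150+5=155
R3=155+16=171
R2=5-1=4
CMP R2, 4  (cmp 4,4)
JGT L0: not taken
halt.
Total executed instructions: 46.

46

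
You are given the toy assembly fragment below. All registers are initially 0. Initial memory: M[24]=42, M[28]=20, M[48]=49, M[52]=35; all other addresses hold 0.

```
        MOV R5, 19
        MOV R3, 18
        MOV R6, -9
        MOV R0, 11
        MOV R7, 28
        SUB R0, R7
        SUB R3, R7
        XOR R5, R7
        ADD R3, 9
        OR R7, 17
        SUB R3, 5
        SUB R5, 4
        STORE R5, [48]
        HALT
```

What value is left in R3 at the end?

-6

R5=19
R3=18
R6=-9
R0=11
R7=28
R0=11-28=-17
R3=18-28=-10
R5=19^28=15
R3=(-10)+9=-1
R7=28|17=29
R3=(-1)-5=-6
R5=15-4=11
STORE R5, [48] → M[48]=11
halt.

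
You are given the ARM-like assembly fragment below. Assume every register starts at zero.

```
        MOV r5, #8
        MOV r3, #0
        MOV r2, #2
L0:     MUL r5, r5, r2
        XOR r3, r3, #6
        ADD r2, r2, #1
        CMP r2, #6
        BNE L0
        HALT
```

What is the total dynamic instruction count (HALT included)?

24

MOV r5, #8 → r5=8
MOV r3, #0 → r3=0
MOV r2, #2 → r2=2
MUL r5, r5, r2 → r5=8*2=16
XOR r3, r3, #6 → r3=0^6=6
ADD r2, r2, #1 → r2=2+1=3
CMP r2, #6  (cmp 3,6)
BNE L0: taken
MUL r5, r5, r2 → r5=16*3=48
XOR r3, r3, #6 → r3=6^6=0
ADD r2, r2, #1 → r2=3+1=4
CMP r2, #6  (cmp 4,6)
BNE L0: taken
MUL r5, r5, r2 → r5=48*4=192
XOR r3, r3, #6 → r3=0^6=6
ADD r2, r2, #1 → r2=4+1=5
CMP r2, #6  (cmp 5,6)
BNE L0: taken
MUL r5, r5, r2 → r5=192*5=960
XOR r3, r3, #6 → r3=6^6=0
ADD r2, r2, #1 → r2=5+1=6
CMP r2, #6  (cmp 6,6)
BNE L0: not taken
halt.
Total executed instructions: 24.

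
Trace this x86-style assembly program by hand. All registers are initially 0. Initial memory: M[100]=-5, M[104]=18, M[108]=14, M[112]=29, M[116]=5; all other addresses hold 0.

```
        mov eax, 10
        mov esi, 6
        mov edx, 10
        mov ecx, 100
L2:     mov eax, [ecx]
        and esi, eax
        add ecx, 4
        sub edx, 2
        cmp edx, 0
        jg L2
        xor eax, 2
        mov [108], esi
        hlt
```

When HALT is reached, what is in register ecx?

120

after mov eax, 10: eax=10
after mov esi, 6: esi=6
after mov edx, 10: edx=10
after mov ecx, 100: ecx=100
after mov eax, [ecx]: eax=M[100]=-5
after and esi, eax: esi=6&(-5)=2
after add ecx, 4: ecx=100+4=104
after sub edx, 2: edx=10-2=8
cmp edx, 0  (cmp 8,0)
jg L2: taken
after mov eax, [ecx]: eax=M[104]=18
after and esi, eax: esi=2&18=2
after add ecx, 4: ecx=104+4=108
after sub edx, 2: edx=8-2=6
cmp edx, 0  (cmp 6,0)
jg L2: taken
after mov eax, [ecx]: eax=M[108]=14
after and esi, eax: esi=2&14=2
after add ecx, 4: ecx=108+4=112
after sub edx, 2: edx=6-2=4
cmp edx, 0  (cmp 4,0)
jg L2: taken
after mov eax, [ecx]: eax=M[112]=29
after and esi, eax: esi=2&29=0
after add ecx, 4: ecx=112+4=116
after sub edx, 2: edx=4-2=2
cmp edx, 0  (cmp 2,0)
jg L2: taken
after mov eax, [ecx]: eax=M[116]=5
after and esi, eax: esi=0&5=0
after add ecx, 4: ecx=116+4=120
after sub edx, 2: edx=2-2=0
cmp edx, 0  (cmp 0,0)
jg L2: not taken
after xor eax, 2: eax=5^2=7
mov [108], esi → M[108]=0
halt.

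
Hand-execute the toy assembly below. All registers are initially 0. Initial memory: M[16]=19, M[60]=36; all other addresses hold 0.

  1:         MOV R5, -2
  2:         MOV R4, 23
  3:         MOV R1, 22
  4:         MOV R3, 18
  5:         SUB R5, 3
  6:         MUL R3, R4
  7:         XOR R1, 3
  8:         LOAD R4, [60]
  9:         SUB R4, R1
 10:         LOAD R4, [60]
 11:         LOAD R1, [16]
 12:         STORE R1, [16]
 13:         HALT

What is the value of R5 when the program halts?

-5

MOV R5, -2 → R5=-2
MOV R4, 23 → R4=23
MOV R1, 22 → R1=22
MOV R3, 18 → R3=18
SUB R5, 3 → R5=(-2)-3=-5
MUL R3, R4 → R3=18*23=414
XOR R1, 3 → R1=22^3=21
LOAD R4, [60] → R4=M[60]=36
SUB R4, R1 → R4=36-21=15
LOAD R4, [60] → R4=M[60]=36
LOAD R1, [16] → R1=M[16]=19
STORE R1, [16] → M[16]=19
halt.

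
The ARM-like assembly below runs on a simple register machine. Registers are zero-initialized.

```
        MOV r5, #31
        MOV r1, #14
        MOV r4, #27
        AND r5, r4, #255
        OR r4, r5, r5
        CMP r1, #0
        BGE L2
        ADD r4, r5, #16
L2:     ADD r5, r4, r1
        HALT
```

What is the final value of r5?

41

after MOV r5, #31: r5=31
after MOV r1, #14: r1=14
after MOV r4, #27: r4=27
after AND r5, r4, #255: r5=27&255=27
after OR r4, r5, r5: r4=27|27=27
CMP r1, #0  (cmp 14,0)
BGE L2: taken
after ADD r5, r4, r1: r5=27+14=41
halt.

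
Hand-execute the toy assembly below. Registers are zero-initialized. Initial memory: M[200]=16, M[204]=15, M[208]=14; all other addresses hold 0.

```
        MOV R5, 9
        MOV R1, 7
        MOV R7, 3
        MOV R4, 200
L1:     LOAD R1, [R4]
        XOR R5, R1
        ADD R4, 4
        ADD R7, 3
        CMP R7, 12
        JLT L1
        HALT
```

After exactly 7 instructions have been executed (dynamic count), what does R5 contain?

after MOV R5, 9: R5=9
after MOV R1, 7: R1=7
after MOV R7, 3: R7=3
after MOV R4, 200: R4=200
after LOAD R1, [R4]: R1=M[200]=16
after XOR R5, R1: R5=9^16=25
after ADD R4, 4: R4=200+4=204
After step 7: R5 = 25.

25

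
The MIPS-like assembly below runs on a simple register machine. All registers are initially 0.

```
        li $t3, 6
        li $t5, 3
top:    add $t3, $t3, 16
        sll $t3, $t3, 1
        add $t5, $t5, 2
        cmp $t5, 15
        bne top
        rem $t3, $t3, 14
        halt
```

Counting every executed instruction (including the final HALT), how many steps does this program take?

$t3=6
$t5=3
$t3=6+16=22
$t3=22<<1=44
$t5=3+2=5
cmp $t5, 15  (cmp 5,15)
bne top: taken
$t3=44+16=60
$t3=60<<1=120
$t5=5+2=7
cmp $t5, 15  (cmp 7,15)
bne top: taken
$t3=120+16=136
$t3=136<<1=272
$t5=7+2=9
cmp $t5, 15  (cmp 9,15)
bne top: taken
$t3=272+16=288
$t3=288<<1=576
$t5=9+2=11
cmp $t5, 15  (cmp 11,15)
bne top: taken
$t3=576+16=592
$t3=592<<1=1184
$t5=11+2=13
cmp $t5, 15  (cmp 13,15)
bne top: taken
$t3=1184+16=1200
$t3=1200<<1=2400
$t5=13+2=15
cmp $t5, 15  (cmp 15,15)
bne top: not taken
$t3=2400%14=6
halt.
Total executed instructions: 34.

34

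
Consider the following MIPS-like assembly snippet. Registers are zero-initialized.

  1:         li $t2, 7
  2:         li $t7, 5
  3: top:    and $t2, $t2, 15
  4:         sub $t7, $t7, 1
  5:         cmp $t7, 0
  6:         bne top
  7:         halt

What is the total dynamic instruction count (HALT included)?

23

li $t2, 7 → $t2=7
li $t7, 5 → $t7=5
and $t2, $t2, 15 → $t2=7&15=7
sub $t7, $t7, 1 → $t7=5-1=4
cmp $t7, 0  (cmp 4,0)
bne top: taken
and $t2, $t2, 15 → $t2=7&15=7
sub $t7, $t7, 1 → $t7=4-1=3
cmp $t7, 0  (cmp 3,0)
bne top: taken
and $t2, $t2, 15 → $t2=7&15=7
sub $t7, $t7, 1 → $t7=3-1=2
cmp $t7, 0  (cmp 2,0)
bne top: taken
and $t2, $t2, 15 → $t2=7&15=7
sub $t7, $t7, 1 → $t7=2-1=1
cmp $t7, 0  (cmp 1,0)
bne top: taken
and $t2, $t2, 15 → $t2=7&15=7
sub $t7, $t7, 1 → $t7=1-1=0
cmp $t7, 0  (cmp 0,0)
bne top: not taken
halt.
Total executed instructions: 23.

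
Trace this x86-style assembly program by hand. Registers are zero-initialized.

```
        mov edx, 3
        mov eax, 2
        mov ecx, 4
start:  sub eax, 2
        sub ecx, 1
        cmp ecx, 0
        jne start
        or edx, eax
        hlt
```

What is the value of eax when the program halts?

-6

mov edx, 3 → edx=3
mov eax, 2 → eax=2
mov ecx, 4 → ecx=4
sub eax, 2 → eax=2-2=0
sub ecx, 1 → ecx=4-1=3
cmp ecx, 0  (cmp 3,0)
jne start: taken
sub eax, 2 → eax=0-2=-2
sub ecx, 1 → ecx=3-1=2
cmp ecx, 0  (cmp 2,0)
jne start: taken
sub eax, 2 → eax=(-2)-2=-4
sub ecx, 1 → ecx=2-1=1
cmp ecx, 0  (cmp 1,0)
jne start: taken
sub eax, 2 → eax=(-4)-2=-6
sub ecx, 1 → ecx=1-1=0
cmp ecx, 0  (cmp 0,0)
jne start: not taken
or edx, eax → edx=3|(-6)=-5
halt.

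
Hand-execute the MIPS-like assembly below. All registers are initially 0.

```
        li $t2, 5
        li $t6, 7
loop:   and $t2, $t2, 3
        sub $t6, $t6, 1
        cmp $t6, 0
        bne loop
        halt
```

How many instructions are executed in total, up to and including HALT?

li $t2, 5 → $t2=5
li $t6, 7 → $t6=7
and $t2, $t2, 3 → $t2=5&3=1
sub $t6, $t6, 1 → $t6=7-1=6
cmp $t6, 0  (cmp 6,0)
bne loop: taken
and $t2, $t2, 3 → $t2=1&3=1
sub $t6, $t6, 1 → $t6=6-1=5
cmp $t6, 0  (cmp 5,0)
bne loop: taken
and $t2, $t2, 3 → $t2=1&3=1
sub $t6, $t6, 1 → $t6=5-1=4
cmp $t6, 0  (cmp 4,0)
bne loop: taken
and $t2, $t2, 3 → $t2=1&3=1
sub $t6, $t6, 1 → $t6=4-1=3
cmp $t6, 0  (cmp 3,0)
bne loop: taken
and $t2, $t2, 3 → $t2=1&3=1
sub $t6, $t6, 1 → $t6=3-1=2
cmp $t6, 0  (cmp 2,0)
bne loop: taken
and $t2, $t2, 3 → $t2=1&3=1
sub $t6, $t6, 1 → $t6=2-1=1
cmp $t6, 0  (cmp 1,0)
bne loop: taken
and $t2, $t2, 3 → $t2=1&3=1
sub $t6, $t6, 1 → $t6=1-1=0
cmp $t6, 0  (cmp 0,0)
bne loop: not taken
halt.
Total executed instructions: 31.

31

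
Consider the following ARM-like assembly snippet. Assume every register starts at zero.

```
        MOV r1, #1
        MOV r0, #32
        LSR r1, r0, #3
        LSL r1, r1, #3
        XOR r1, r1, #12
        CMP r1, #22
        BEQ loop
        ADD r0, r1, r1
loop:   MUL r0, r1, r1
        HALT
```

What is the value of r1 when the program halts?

after MOV r1, #1: r1=1
after MOV r0, #32: r0=32
after LSR r1, r0, #3: r1=32>>3=4
after LSL r1, r1, #3: r1=4<<3=32
after XOR r1, r1, #12: r1=32^12=44
CMP r1, #22  (cmp 44,22)
BEQ loop: not taken
after ADD r0, r1, r1: r0=44+44=88
after MUL r0, r1, r1: r0=44*44=1936
halt.

44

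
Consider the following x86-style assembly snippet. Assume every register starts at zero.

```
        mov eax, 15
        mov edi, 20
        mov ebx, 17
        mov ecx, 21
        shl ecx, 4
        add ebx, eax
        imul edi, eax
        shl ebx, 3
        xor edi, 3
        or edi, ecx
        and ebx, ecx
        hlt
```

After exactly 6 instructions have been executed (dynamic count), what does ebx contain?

eax=15
edi=20
ebx=17
ecx=21
ecx=21<<4=336
ebx=17+15=32
After step 6: ebx = 32.

32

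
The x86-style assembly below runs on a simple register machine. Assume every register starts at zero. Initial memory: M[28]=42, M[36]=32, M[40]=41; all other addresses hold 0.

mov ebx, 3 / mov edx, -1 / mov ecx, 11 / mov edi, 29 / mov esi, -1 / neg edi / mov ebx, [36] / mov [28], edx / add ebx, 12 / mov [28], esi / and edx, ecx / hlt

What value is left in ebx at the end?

ebx=3
edx=-1
ecx=11
edi=29
esi=-1
edi=-(29)=-29
ebx=M[36]=32
mov [28], edx → M[28]=-1
ebx=32+12=44
mov [28], esi → M[28]=-1
edx=(-1)&11=11
halt.

44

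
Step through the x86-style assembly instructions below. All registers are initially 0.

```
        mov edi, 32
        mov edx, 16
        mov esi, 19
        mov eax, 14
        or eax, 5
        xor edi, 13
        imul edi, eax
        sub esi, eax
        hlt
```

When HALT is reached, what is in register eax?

15

mov edi, 32 → edi=32
mov edx, 16 → edx=16
mov esi, 19 → esi=19
mov eax, 14 → eax=14
or eax, 5 → eax=14|5=15
xor edi, 13 → edi=32^13=45
imul edi, eax → edi=45*15=675
sub esi, eax → esi=19-15=4
halt.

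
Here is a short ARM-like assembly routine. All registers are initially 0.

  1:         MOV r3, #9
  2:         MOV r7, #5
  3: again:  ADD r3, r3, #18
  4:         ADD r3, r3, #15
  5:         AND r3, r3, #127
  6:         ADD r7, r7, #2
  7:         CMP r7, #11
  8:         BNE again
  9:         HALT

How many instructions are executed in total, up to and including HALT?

MOV r3, #9 → r3=9
MOV r7, #5 → r7=5
ADD r3, r3, #18 → r3=9+18=27
ADD r3, r3, #15 → r3=27+15=42
AND r3, r3, #127 → r3=42&127=42
ADD r7, r7, #2 → r7=5+2=7
CMP r7, #11  (cmp 7,11)
BNE again: taken
ADD r3, r3, #18 → r3=42+18=60
ADD r3, r3, #15 → r3=60+15=75
AND r3, r3, #127 → r3=75&127=75
ADD r7, r7, #2 → r7=7+2=9
CMP r7, #11  (cmp 9,11)
BNE again: taken
ADD r3, r3, #18 → r3=75+18=93
ADD r3, r3, #15 → r3=93+15=108
AND r3, r3, #127 → r3=108&127=108
ADD r7, r7, #2 → r7=9+2=11
CMP r7, #11  (cmp 11,11)
BNE again: not taken
halt.
Total executed instructions: 21.

21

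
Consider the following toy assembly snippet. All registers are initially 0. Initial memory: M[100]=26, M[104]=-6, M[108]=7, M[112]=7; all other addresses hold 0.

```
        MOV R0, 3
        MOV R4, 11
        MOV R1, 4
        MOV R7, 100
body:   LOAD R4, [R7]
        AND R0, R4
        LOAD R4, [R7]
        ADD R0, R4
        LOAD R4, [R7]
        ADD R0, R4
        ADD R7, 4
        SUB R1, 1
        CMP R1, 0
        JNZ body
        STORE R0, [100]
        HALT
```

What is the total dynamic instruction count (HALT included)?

46

MOV R0, 3 → R0=3
MOV R4, 11 → R4=11
MOV R1, 4 → R1=4
MOV R7, 100 → R7=100
LOAD R4, [R7] → R4=M[100]=26
AND R0, R4 → R0=3&26=2
LOAD R4, [R7] → R4=M[100]=26
ADD R0, R4 → R0=2+26=28
LOAD R4, [R7] → R4=M[100]=26
ADD R0, R4 → R0=28+26=54
ADD R7, 4 → R7=100+4=104
SUB R1, 1 → R1=4-1=3
CMP R1, 0  (cmp 3,0)
JNZ body: taken
LOAD R4, [R7] → R4=M[104]=-6
AND R0, R4 → R0=54&(-6)=50
LOAD R4, [R7] → R4=M[104]=-6
ADD R0, R4 → R0=50+(-6)=44
LOAD R4, [R7] → R4=M[104]=-6
ADD R0, R4 → R0=44+(-6)=38
ADD R7, 4 → R7=104+4=108
SUB R1, 1 → R1=3-1=2
CMP R1, 0  (cmp 2,0)
JNZ body: taken
LOAD R4, [R7] → R4=M[108]=7
AND R0, R4 → R0=38&7=6
LOAD R4, [R7] → R4=M[108]=7
ADD R0, R4 → R0=6+7=13
LOAD R4, [R7] → R4=M[108]=7
ADD R0, R4 → R0=13+7=20
ADD R7, 4 → R7=108+4=112
SUB R1, 1 → R1=2-1=1
CMP R1, 0  (cmp 1,0)
JNZ body: taken
LOAD R4, [R7] → R4=M[112]=7
AND R0, R4 → R0=20&7=4
LOAD R4, [R7] → R4=M[112]=7
ADD R0, R4 → R0=4+7=11
LOAD R4, [R7] → R4=M[112]=7
ADD R0, R4 → R0=11+7=18
ADD R7, 4 → R7=112+4=116
SUB R1, 1 → R1=1-1=0
CMP R1, 0  (cmp 0,0)
JNZ body: not taken
STORE R0, [100] → M[100]=18
halt.
Total executed instructions: 46.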